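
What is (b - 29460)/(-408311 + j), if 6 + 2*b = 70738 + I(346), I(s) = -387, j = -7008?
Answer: -11425/830638 ≈ -0.013754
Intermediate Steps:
b = 70345/2 (b = -3 + (70738 - 387)/2 = -3 + (½)*70351 = -3 + 70351/2 = 70345/2 ≈ 35173.)
(b - 29460)/(-408311 + j) = (70345/2 - 29460)/(-408311 - 7008) = (11425/2)/(-415319) = (11425/2)*(-1/415319) = -11425/830638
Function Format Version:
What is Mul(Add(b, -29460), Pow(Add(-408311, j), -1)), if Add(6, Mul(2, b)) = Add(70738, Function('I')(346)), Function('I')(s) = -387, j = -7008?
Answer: Rational(-11425, 830638) ≈ -0.013754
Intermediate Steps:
b = Rational(70345, 2) (b = Add(-3, Mul(Rational(1, 2), Add(70738, -387))) = Add(-3, Mul(Rational(1, 2), 70351)) = Add(-3, Rational(70351, 2)) = Rational(70345, 2) ≈ 35173.)
Mul(Add(b, -29460), Pow(Add(-408311, j), -1)) = Mul(Add(Rational(70345, 2), -29460), Pow(Add(-408311, -7008), -1)) = Mul(Rational(11425, 2), Pow(-415319, -1)) = Mul(Rational(11425, 2), Rational(-1, 415319)) = Rational(-11425, 830638)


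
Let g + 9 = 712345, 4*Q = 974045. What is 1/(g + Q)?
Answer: 4/3823389 ≈ 1.0462e-6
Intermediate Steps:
Q = 974045/4 (Q = (1/4)*974045 = 974045/4 ≈ 2.4351e+5)
g = 712336 (g = -9 + 712345 = 712336)
1/(g + Q) = 1/(712336 + 974045/4) = 1/(3823389/4) = 4/3823389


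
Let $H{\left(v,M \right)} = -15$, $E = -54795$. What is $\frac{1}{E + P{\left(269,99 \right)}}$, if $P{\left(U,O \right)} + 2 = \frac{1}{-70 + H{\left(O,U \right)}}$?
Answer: $- \frac{85}{4657746} \approx -1.8249 \cdot 10^{-5}$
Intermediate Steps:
$P{\left(U,O \right)} = - \frac{171}{85}$ ($P{\left(U,O \right)} = -2 + \frac{1}{-70 - 15} = -2 + \frac{1}{-85} = -2 - \frac{1}{85} = - \frac{171}{85}$)
$\frac{1}{E + P{\left(269,99 \right)}} = \frac{1}{-54795 - \frac{171}{85}} = \frac{1}{- \frac{4657746}{85}} = - \frac{85}{4657746}$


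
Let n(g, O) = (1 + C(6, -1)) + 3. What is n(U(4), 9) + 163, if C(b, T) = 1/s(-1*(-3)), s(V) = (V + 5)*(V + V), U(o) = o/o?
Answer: 8017/48 ≈ 167.02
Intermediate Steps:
U(o) = 1
s(V) = 2*V*(5 + V) (s(V) = (5 + V)*(2*V) = 2*V*(5 + V))
C(b, T) = 1/48 (C(b, T) = 1/(2*(-1*(-3))*(5 - 1*(-3))) = 1/(2*3*(5 + 3)) = 1/(2*3*8) = 1/48)
n(g, O) = 193/48 (n(g, O) = (1 + 1/48) + 3 = 49/48 + 3 = 193/48)
n(U(4), 9) + 163 = 193/48 + 163 = 8017/48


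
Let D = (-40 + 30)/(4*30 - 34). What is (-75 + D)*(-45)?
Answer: 145350/43 ≈ 3380.2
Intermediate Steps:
D = -5/43 (D = -10/(120 - 34) = -10/86 = -10*1/86 = -5/43 ≈ -0.11628)
(-75 + D)*(-45) = (-75 - 5/43)*(-45) = -3230/43*(-45) = 145350/43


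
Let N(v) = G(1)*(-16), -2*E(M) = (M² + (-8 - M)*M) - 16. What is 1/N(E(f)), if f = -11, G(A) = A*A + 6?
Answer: -1/112 ≈ -0.0089286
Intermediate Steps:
G(A) = 6 + A² (G(A) = A² + 6 = 6 + A²)
E(M) = 8 - M²/2 - M*(-8 - M)/2 (E(M) = -((M² + (-8 - M)*M) - 16)/2 = -((M² + M*(-8 - M)) - 16)/2 = -(-16 + M² + M*(-8 - M))/2 = 8 - M²/2 - M*(-8 - M)/2)
N(v) = -112 (N(v) = (6 + 1²)*(-16) = (6 + 1)*(-16) = 7*(-16) = -112)
1/N(E(f)) = 1/(-112) = -1/112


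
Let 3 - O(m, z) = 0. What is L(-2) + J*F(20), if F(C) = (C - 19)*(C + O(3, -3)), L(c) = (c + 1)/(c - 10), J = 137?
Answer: 37813/12 ≈ 3151.1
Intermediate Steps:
O(m, z) = 3 (O(m, z) = 3 - 1*0 = 3 + 0 = 3)
L(c) = (1 + c)/(-10 + c)
F(C) = (-19 + C)*(3 + C) (F(C) = (C - 19)*(C + 3) = (-19 + C)*(3 + C))
L(-2) + J*F(20) = (1 - 2)/(-10 - 2) + 137*(-57 + 20² - 16*20) = -1/(-12) + 137*(-57 + 400 - 320) = -1/12*(-1) + 137*23 = 1/12 + 3151 = 37813/12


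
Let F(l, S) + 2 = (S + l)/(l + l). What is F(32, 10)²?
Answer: 1849/1024 ≈ 1.8057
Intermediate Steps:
F(l, S) = -2 + (S + l)/(2*l) (F(l, S) = -2 + (S + l)/(l + l) = -2 + (S + l)/((2*l)) = -2 + (S + l)*(1/(2*l)) = -2 + (S + l)/(2*l))
F(32, 10)² = ((½)*(10 - 3*32)/32)² = ((½)*(1/32)*(10 - 96))² = ((½)*(1/32)*(-86))² = (-43/32)² = 1849/1024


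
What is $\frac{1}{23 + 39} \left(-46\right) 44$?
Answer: $- \frac{1012}{31} \approx -32.645$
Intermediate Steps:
$\frac{1}{23 + 39} \left(-46\right) 44 = \frac{1}{62} \left(-46\right) 44 = \left(- \frac{23}{31}\right) 44 = - \frac{1012}{31}$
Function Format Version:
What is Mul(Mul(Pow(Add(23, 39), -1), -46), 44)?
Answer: Rational(-1012, 31) ≈ -32.645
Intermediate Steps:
Mul(Mul(Pow(Add(23, 39), -1), -46), 44) = Mul(Mul(Pow(62, -1), -46), 44) = Mul(Mul(Rational(1, 62), -46), 44) = Mul(Rational(-23, 31), 44) = Rational(-1012, 31)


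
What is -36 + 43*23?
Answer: 953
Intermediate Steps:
-36 + 43*23 = -36 + 989 = 953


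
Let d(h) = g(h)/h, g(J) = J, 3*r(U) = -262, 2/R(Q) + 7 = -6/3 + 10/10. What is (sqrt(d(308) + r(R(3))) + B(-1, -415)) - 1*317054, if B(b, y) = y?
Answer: -317469 + I*sqrt(777)/3 ≈ -3.1747e+5 + 9.2916*I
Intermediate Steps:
R(Q) = -1/4 (R(Q) = 2/(-7 + (-6/3 + 10/10)) = 2/(-7 + (-6*1/3 + 10*(1/10))) = 2/(-7 + (-2 + 1)) = 2/(-7 - 1) = 2/(-8) = 2*(-1/8) = -1/4)
r(U) = -262/3 (r(U) = (1/3)*(-262) = -262/3)
d(h) = 1 (d(h) = h/h = 1)
(sqrt(d(308) + r(R(3))) + B(-1, -415)) - 1*317054 = (sqrt(1 - 262/3) - 415) - 1*317054 = (sqrt(-259/3) - 415) - 317054 = (I*sqrt(777)/3 - 415) - 317054 = (-415 + I*sqrt(777)/3) - 317054 = -317469 + I*sqrt(777)/3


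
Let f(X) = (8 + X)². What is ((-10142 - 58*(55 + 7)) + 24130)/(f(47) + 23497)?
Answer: 5196/13261 ≈ 0.39183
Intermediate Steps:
((-10142 - 58*(55 + 7)) + 24130)/(f(47) + 23497) = ((-10142 - 58*(55 + 7)) + 24130)/((8 + 47)² + 23497) = ((-10142 - 58*62) + 24130)/(55² + 23497) = ((-10142 - 3596) + 24130)/(3025 + 23497) = (-13738 + 24130)/26522 = 10392*(1/26522) = 5196/13261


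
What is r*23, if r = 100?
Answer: 2300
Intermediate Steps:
r*23 = 100*23 = 2300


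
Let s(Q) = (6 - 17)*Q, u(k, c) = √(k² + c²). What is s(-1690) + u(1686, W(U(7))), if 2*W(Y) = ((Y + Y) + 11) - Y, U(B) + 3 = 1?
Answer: 18590 + 3*√1263385/2 ≈ 20276.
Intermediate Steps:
U(B) = -2 (U(B) = -3 + 1 = -2)
W(Y) = 11/2 + Y/2 (W(Y) = (((Y + Y) + 11) - Y)/2 = ((2*Y + 11) - Y)/2 = ((11 + 2*Y) - Y)/2 = (11 + Y)/2 = 11/2 + Y/2)
u(k, c) = √(c² + k²)
s(Q) = -11*Q
s(-1690) + u(1686, W(U(7))) = -11*(-1690) + √((11/2 + (½)*(-2))² + 1686²) = 18590 + √((11/2 - 1)² + 2842596) = 18590 + √((9/2)² + 2842596) = 18590 + √(81/4 + 2842596) = 18590 + √(11370465/4) = 18590 + 3*√1263385/2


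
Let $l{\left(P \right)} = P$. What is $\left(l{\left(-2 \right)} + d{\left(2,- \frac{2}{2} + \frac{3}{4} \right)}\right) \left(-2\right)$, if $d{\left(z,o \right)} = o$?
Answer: $\frac{9}{2} \approx 4.5$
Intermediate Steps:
$\left(l{\left(-2 \right)} + d{\left(2,- \frac{2}{2} + \frac{3}{4} \right)}\right) \left(-2\right) = \left(-2 + \left(- \frac{2}{2} + \frac{3}{4}\right)\right) \left(-2\right) = \left(-2 + \left(\left(-2\right) \frac{1}{2} + 3 \cdot \frac{1}{4}\right)\right) \left(-2\right) = \left(-2 + \left(-1 + \frac{3}{4}\right)\right) \left(-2\right) = \left(-2 - \frac{1}{4}\right) \left(-2\right) = \left(- \frac{9}{4}\right) \left(-2\right) = \frac{9}{2}$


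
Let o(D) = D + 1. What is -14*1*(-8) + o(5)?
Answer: 118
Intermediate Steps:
o(D) = 1 + D
-14*1*(-8) + o(5) = -14*1*(-8) + (1 + 5) = -14*(-8) + 6 = 112 + 6 = 118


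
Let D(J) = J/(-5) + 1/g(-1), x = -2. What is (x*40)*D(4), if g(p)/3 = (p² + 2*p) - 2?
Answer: 656/9 ≈ 72.889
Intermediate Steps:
g(p) = -6 + 3*p² + 6*p (g(p) = 3*((p² + 2*p) - 2) = 3*(-2 + p² + 2*p) = -6 + 3*p² + 6*p)
D(J) = -⅑ - J/5 (D(J) = J/(-5) + 1/(-6 + 3*(-1)² + 6*(-1)) = J*(-⅕) + 1/(-6 + 3*1 - 6) = -J/5 + 1/(-6 + 3 - 6) = -J/5 + 1/(-9) = -J/5 + 1*(-⅑) = -J/5 - ⅑ = -⅑ - J/5)
(x*40)*D(4) = (-2*40)*(-⅑ - ⅕*4) = -80*(-⅑ - ⅘) = -80*(-41/45) = 656/9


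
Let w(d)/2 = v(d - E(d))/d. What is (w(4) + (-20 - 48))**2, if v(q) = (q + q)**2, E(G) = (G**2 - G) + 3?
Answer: 30276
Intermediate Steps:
E(G) = 3 + G**2 - G
v(q) = 4*q**2 (v(q) = (2*q)**2 = 4*q**2)
w(d) = 8*(-3 - d**2 + 2*d)**2/d (w(d) = 2*((4*(d - (3 + d**2 - d))**2)/d) = 2*((4*(d + (-3 + d - d**2))**2)/d) = 2*((4*(-3 - d**2 + 2*d)**2)/d) = 2*(4*(-3 - d**2 + 2*d)**2/d) = 8*(-3 - d**2 + 2*d)**2/d)
(w(4) + (-20 - 48))**2 = (8*(3 + 4**2 - 2*4)**2/4 + (-20 - 48))**2 = (8*(1/4)*(3 + 16 - 8)**2 - 68)**2 = (8*(1/4)*11**2 - 68)**2 = (8*(1/4)*121 - 68)**2 = (242 - 68)**2 = 174**2 = 30276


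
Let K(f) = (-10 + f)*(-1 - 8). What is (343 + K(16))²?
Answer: 83521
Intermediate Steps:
K(f) = 90 - 9*f (K(f) = (-10 + f)*(-9) = 90 - 9*f)
(343 + K(16))² = (343 + (90 - 9*16))² = (343 + (90 - 144))² = (343 - 54)² = 289² = 83521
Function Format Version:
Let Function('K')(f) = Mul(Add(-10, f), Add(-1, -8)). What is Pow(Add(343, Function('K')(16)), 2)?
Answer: 83521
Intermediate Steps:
Function('K')(f) = Add(90, Mul(-9, f)) (Function('K')(f) = Mul(Add(-10, f), -9) = Add(90, Mul(-9, f)))
Pow(Add(343, Function('K')(16)), 2) = Pow(Add(343, Add(90, Mul(-9, 16))), 2) = Pow(Add(343, Add(90, -144)), 2) = Pow(Add(343, -54), 2) = Pow(289, 2) = 83521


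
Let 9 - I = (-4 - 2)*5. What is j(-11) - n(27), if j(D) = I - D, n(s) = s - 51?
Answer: 74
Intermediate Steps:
n(s) = -51 + s
I = 39 (I = 9 - (-4 - 2)*5 = 9 - (-6)*5 = 9 - 1*(-30) = 9 + 30 = 39)
j(D) = 39 - D
j(-11) - n(27) = (39 - 1*(-11)) - (-51 + 27) = (39 + 11) - 1*(-24) = 50 + 24 = 74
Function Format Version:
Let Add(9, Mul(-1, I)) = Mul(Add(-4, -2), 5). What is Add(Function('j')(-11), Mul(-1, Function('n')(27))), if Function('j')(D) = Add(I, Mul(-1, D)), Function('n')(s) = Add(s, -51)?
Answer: 74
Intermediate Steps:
Function('n')(s) = Add(-51, s)
I = 39 (I = Add(9, Mul(-1, Mul(Add(-4, -2), 5))) = Add(9, Mul(-1, Mul(-6, 5))) = Add(9, Mul(-1, -30)) = Add(9, 30) = 39)
Function('j')(D) = Add(39, Mul(-1, D))
Add(Function('j')(-11), Mul(-1, Function('n')(27))) = Add(Add(39, Mul(-1, -11)), Mul(-1, Add(-51, 27))) = Add(Add(39, 11), Mul(-1, -24)) = Add(50, 24) = 74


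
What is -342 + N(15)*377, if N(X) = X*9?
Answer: 50553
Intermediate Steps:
N(X) = 9*X
-342 + N(15)*377 = -342 + (9*15)*377 = -342 + 135*377 = -342 + 50895 = 50553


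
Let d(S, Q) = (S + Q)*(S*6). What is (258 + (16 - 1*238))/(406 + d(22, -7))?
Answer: 18/1193 ≈ 0.015088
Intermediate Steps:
d(S, Q) = 6*S*(Q + S) (d(S, Q) = (Q + S)*(6*S) = 6*S*(Q + S))
(258 + (16 - 1*238))/(406 + d(22, -7)) = (258 + (16 - 1*238))/(406 + 6*22*(-7 + 22)) = (258 + (16 - 238))/(406 + 6*22*15) = (258 - 222)/(406 + 1980) = 36/2386 = 36*(1/2386) = 18/1193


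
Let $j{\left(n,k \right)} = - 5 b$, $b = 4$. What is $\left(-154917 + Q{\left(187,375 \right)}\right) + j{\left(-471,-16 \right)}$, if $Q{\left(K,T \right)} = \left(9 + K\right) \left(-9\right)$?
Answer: $-156701$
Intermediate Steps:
$Q{\left(K,T \right)} = -81 - 9 K$
$j{\left(n,k \right)} = -20$ ($j{\left(n,k \right)} = \left(-5\right) 4 = -20$)
$\left(-154917 + Q{\left(187,375 \right)}\right) + j{\left(-471,-16 \right)} = \left(-154917 - 1764\right) - 20 = -156681 - 20 = -156701$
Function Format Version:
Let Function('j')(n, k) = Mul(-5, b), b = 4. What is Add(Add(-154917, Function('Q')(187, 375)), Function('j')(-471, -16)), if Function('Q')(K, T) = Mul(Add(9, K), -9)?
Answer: -156701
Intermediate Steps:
Function('Q')(K, T) = Add(-81, Mul(-9, K))
Function('j')(n, k) = -20 (Function('j')(n, k) = Mul(-5, 4) = -20)
Add(Add(-154917, Function('Q')(187, 375)), Function('j')(-471, -16)) = Add(Add(-154917, Add(-81, Mul(-9, 187))), -20) = Add(Add(-154917, Add(-81, -1683)), -20) = Add(Add(-154917, -1764), -20) = Add(-156681, -20) = -156701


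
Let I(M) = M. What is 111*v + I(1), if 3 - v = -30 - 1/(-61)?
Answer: 223393/61 ≈ 3662.2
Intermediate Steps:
v = 2012/61 (v = 3 - (-30 - 1/(-61)) = 3 - (-30 - 1*(-1/61)) = 3 - (-30 + 1/61) = 3 - 1*(-1829/61) = 3 + 1829/61 = 2012/61 ≈ 32.984)
111*v + I(1) = 111*(2012/61) + 1 = 223332/61 + 1 = 223393/61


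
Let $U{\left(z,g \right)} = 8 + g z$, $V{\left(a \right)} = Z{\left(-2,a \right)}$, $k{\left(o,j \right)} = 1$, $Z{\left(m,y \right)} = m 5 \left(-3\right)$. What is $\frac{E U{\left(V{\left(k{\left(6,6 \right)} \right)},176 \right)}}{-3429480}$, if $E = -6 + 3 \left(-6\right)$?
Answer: $\frac{5288}{142895} \approx 0.037006$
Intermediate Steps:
$Z{\left(m,y \right)} = - 15 m$ ($Z{\left(m,y \right)} = 5 m \left(-3\right) = - 15 m$)
$E = -24$ ($E = -6 - 18 = -24$)
$V{\left(a \right)} = 30$ ($V{\left(a \right)} = \left(-15\right) \left(-2\right) = 30$)
$\frac{E U{\left(V{\left(k{\left(6,6 \right)} \right)},176 \right)}}{-3429480} = \frac{\left(-24\right) \left(8 + 176 \cdot 30\right)}{-3429480} = - 24 \left(8 + 5280\right) \left(- \frac{1}{3429480}\right) = \left(-24\right) 5288 \left(- \frac{1}{3429480}\right) = \left(-126912\right) \left(- \frac{1}{3429480}\right) = \frac{5288}{142895}$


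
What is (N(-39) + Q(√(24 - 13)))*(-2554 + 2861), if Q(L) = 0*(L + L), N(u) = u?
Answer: -11973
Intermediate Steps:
Q(L) = 0 (Q(L) = 0*(2*L) = 0)
(N(-39) + Q(√(24 - 13)))*(-2554 + 2861) = (-39 + 0)*(-2554 + 2861) = -39*307 = -11973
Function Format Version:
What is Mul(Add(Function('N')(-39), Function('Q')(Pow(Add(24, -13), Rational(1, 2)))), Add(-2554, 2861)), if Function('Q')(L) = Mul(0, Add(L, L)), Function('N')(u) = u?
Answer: -11973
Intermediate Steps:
Function('Q')(L) = 0 (Function('Q')(L) = Mul(0, Mul(2, L)) = 0)
Mul(Add(Function('N')(-39), Function('Q')(Pow(Add(24, -13), Rational(1, 2)))), Add(-2554, 2861)) = Mul(Add(-39, 0), Add(-2554, 2861)) = Mul(-39, 307) = -11973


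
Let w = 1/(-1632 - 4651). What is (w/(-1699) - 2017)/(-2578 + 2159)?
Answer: 21531105888/4472748323 ≈ 4.8138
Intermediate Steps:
w = -1/6283 (w = 1/(-6283) = -1/6283 ≈ -0.00015916)
(w/(-1699) - 2017)/(-2578 + 2159) = (-1/6283/(-1699) - 2017)/(-2578 + 2159) = (-1/6283*(-1/1699) - 2017)/(-419) = (1/10674817 - 2017)*(-1/419) = -21531105888/10674817*(-1/419) = 21531105888/4472748323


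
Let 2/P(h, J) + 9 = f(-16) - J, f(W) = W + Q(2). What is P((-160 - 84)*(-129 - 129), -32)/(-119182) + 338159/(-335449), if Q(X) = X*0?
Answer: -141058966232/139928189513 ≈ -1.0081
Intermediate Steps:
Q(X) = 0
f(W) = W (f(W) = W + 0 = W)
P(h, J) = 2/(-25 - J) (P(h, J) = 2/(-9 + (-16 - J)) = 2/(-25 - J))
P((-160 - 84)*(-129 - 129), -32)/(-119182) + 338159/(-335449) = -2/(25 - 32)/(-119182) + 338159/(-335449) = -2/(-7)*(-1/119182) + 338159*(-1/335449) = -2*(-⅐)*(-1/119182) - 338159/335449 = (2/7)*(-1/119182) - 338159/335449 = -1/417137 - 338159/335449 = -141058966232/139928189513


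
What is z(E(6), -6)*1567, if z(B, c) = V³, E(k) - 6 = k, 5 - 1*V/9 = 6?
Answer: -1142343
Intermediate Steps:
V = -9 (V = 45 - 9*6 = 45 - 54 = -9)
E(k) = 6 + k
z(B, c) = -729 (z(B, c) = (-9)³ = -729)
z(E(6), -6)*1567 = -729*1567 = -1142343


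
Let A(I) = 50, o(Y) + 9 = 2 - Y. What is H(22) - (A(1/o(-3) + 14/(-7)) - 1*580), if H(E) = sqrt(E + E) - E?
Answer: 508 + 2*sqrt(11) ≈ 514.63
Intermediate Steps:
o(Y) = -7 - Y (o(Y) = -9 + (2 - Y) = -7 - Y)
H(E) = -E + sqrt(2)*sqrt(E) (H(E) = sqrt(2*E) - E = sqrt(2)*sqrt(E) - E = -E + sqrt(2)*sqrt(E))
H(22) - (A(1/o(-3) + 14/(-7)) - 1*580) = (-1*22 + sqrt(2)*sqrt(22)) - (50 - 1*580) = (-22 + 2*sqrt(11)) - (50 - 580) = (-22 + 2*sqrt(11)) - 1*(-530) = (-22 + 2*sqrt(11)) + 530 = 508 + 2*sqrt(11)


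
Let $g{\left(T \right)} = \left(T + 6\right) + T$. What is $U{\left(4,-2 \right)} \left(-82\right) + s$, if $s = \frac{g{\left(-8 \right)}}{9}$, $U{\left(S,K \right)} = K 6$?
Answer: $\frac{8846}{9} \approx 982.89$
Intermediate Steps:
$g{\left(T \right)} = 6 + 2 T$ ($g{\left(T \right)} = \left(6 + T\right) + T = 6 + 2 T$)
$U{\left(S,K \right)} = 6 K$
$s = - \frac{10}{9}$ ($s = \frac{6 + 2 \left(-8\right)}{9} = \left(6 - 16\right) \frac{1}{9} = \left(-10\right) \frac{1}{9} = - \frac{10}{9} \approx -1.1111$)
$U{\left(4,-2 \right)} \left(-82\right) + s = 6 \left(-2\right) \left(-82\right) - \frac{10}{9} = \left(-12\right) \left(-82\right) - \frac{10}{9} = 984 - \frac{10}{9} = \frac{8846}{9}$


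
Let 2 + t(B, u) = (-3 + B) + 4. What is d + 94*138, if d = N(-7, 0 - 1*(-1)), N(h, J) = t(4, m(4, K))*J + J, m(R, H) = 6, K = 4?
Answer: 12976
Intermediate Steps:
t(B, u) = -1 + B (t(B, u) = -2 + ((-3 + B) + 4) = -2 + (1 + B) = -1 + B)
N(h, J) = 4*J (N(h, J) = (-1 + 4)*J + J = 3*J + J = 4*J)
d = 4 (d = 4*(0 - 1*(-1)) = 4*(0 + 1) = 4*1 = 4)
d + 94*138 = 4 + 94*138 = 4 + 12972 = 12976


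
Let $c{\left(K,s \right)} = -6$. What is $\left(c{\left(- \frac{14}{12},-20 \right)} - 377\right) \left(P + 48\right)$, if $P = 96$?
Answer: $-55152$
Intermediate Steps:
$\left(c{\left(- \frac{14}{12},-20 \right)} - 377\right) \left(P + 48\right) = \left(-6 - 377\right) \left(96 + 48\right) = \left(-383\right) 144 = -55152$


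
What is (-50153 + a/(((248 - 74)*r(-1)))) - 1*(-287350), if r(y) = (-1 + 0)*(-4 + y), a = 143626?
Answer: 103252508/435 ≈ 2.3736e+5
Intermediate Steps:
r(y) = 4 - y (r(y) = -(-4 + y) = 4 - y)
(-50153 + a/(((248 - 74)*r(-1)))) - 1*(-287350) = (-50153 + 143626/(((248 - 74)*(4 - 1*(-1))))) - 1*(-287350) = (-50153 + 143626/((174*(4 + 1)))) + 287350 = (-50153 + 143626/((174*5))) + 287350 = (-50153 + 143626/870) + 287350 = (-50153 + 143626*(1/870)) + 287350 = (-50153 + 71813/435) + 287350 = -21744742/435 + 287350 = 103252508/435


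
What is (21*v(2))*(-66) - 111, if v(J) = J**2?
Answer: -5655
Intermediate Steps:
(21*v(2))*(-66) - 111 = (21*2**2)*(-66) - 111 = (21*4)*(-66) - 111 = 84*(-66) - 111 = -5544 - 111 = -5655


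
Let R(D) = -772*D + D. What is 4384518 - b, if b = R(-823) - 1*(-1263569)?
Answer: 2486416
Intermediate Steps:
R(D) = -771*D
b = 1898102 (b = -771*(-823) - 1*(-1263569) = 634533 + 1263569 = 1898102)
4384518 - b = 4384518 - 1*1898102 = 4384518 - 1898102 = 2486416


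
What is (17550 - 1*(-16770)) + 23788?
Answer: 58108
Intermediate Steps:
(17550 - 1*(-16770)) + 23788 = (17550 + 16770) + 23788 = 34320 + 23788 = 58108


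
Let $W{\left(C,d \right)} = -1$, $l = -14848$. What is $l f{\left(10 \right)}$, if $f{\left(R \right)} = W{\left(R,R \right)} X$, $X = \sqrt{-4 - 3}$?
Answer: $14848 i \sqrt{7} \approx 39284.0 i$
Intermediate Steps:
$X = i \sqrt{7}$ ($X = \sqrt{-7} = i \sqrt{7} \approx 2.6458 i$)
$f{\left(R \right)} = - i \sqrt{7}$
$l f{\left(10 \right)} = - 14848 \left(- i \sqrt{7}\right) = 14848 i \sqrt{7}$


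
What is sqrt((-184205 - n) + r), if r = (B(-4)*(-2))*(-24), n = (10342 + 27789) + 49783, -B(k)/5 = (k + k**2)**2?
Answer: I*sqrt(306679) ≈ 553.79*I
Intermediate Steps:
B(k) = -5*(k + k**2)**2
n = 87914 (n = 38131 + 49783 = 87914)
r = -34560 (r = (-5*(-4)**2*(1 - 4)**2*(-2))*(-24) = (-5*16*(-3)**2*(-2))*(-24) = (-5*16*9*(-2))*(-24) = -720*(-2)*(-24) = 1440*(-24) = -34560)
sqrt((-184205 - n) + r) = sqrt((-184205 - 1*87914) - 34560) = sqrt((-184205 - 87914) - 34560) = sqrt(-272119 - 34560) = sqrt(-306679) = I*sqrt(306679)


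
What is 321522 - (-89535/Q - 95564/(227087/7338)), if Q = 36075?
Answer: 25326463595419/78020605 ≈ 3.2461e+5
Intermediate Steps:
321522 - (-89535/Q - 95564/(227087/7338)) = 321522 - (-89535/36075 - 95564/(227087/7338)) = 321522 - (-89535*1/36075 - 95564/(227087*(1/7338))) = 321522 - (-5969/2405 - 95564/227087/7338) = 321522 - (-5969/2405 - 95564*7338/227087) = 321522 - (-5969/2405 - 100178376/32441) = 321522 - 1*(-241122634609/78020605) = 321522 + 241122634609/78020605 = 25326463595419/78020605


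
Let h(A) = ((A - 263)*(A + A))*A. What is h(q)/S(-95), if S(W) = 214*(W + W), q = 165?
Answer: 266805/2033 ≈ 131.24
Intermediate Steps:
h(A) = 2*A²*(-263 + A) (h(A) = ((-263 + A)*(2*A))*A = (2*A*(-263 + A))*A = 2*A²*(-263 + A))
S(W) = 428*W (S(W) = 214*(2*W) = 428*W)
h(q)/S(-95) = (2*165²*(-263 + 165))/((428*(-95))) = (2*27225*(-98))/(-40660) = -5336100*(-1/40660) = 266805/2033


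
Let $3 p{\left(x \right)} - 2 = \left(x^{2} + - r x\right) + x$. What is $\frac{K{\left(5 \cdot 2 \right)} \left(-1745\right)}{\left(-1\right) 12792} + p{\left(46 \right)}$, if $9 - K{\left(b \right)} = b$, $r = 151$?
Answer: $- \frac{20392193}{12792} \approx -1594.1$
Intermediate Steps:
$K{\left(b \right)} = 9 - b$
$p{\left(x \right)} = \frac{2}{3} - 50 x + \frac{x^{2}}{3}$ ($p{\left(x \right)} = \frac{2}{3} + \frac{\left(x^{2} + \left(-1\right) 151 x\right) + x}{3} = \frac{2}{3} + \frac{\left(x^{2} - 151 x\right) + x}{3} = \frac{2}{3} + \frac{x^{2} - 150 x}{3} = \frac{2}{3} + \left(- 50 x + \frac{x^{2}}{3}\right) = \frac{2}{3} - 50 x + \frac{x^{2}}{3}$)
$\frac{K{\left(5 \cdot 2 \right)} \left(-1745\right)}{\left(-1\right) 12792} + p{\left(46 \right)} = \frac{\left(9 - 5 \cdot 2\right) \left(-1745\right)}{\left(-1\right) 12792} + \left(\frac{2}{3} - 2300 + \frac{46^{2}}{3}\right) = \frac{\left(9 - 10\right) \left(-1745\right)}{-12792} + \left(\frac{2}{3} - 2300 + \frac{1}{3} \cdot 2116\right) = \left(9 - 10\right) \left(-1745\right) \left(- \frac{1}{12792}\right) + \left(\frac{2}{3} - 2300 + \frac{2116}{3}\right) = \left(-1\right) \left(-1745\right) \left(- \frac{1}{12792}\right) - 1594 = 1745 \left(- \frac{1}{12792}\right) - 1594 = - \frac{1745}{12792} - 1594 = - \frac{20392193}{12792}$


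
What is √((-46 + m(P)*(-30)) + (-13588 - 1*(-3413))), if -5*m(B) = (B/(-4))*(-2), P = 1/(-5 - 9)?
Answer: I*√2003358/14 ≈ 101.1*I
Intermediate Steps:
P = -1/14 (P = 1/(-14) = -1/14 ≈ -0.071429)
m(B) = -B/10 (m(B) = -B/(-4)*(-2)/5 = -B*(-¼)*(-2)/5 = -(-B/4)*(-2)/5 = -B/10)
√((-46 + m(P)*(-30)) + (-13588 - 1*(-3413))) = √((-46 - ⅒*(-1/14)*(-30)) + (-13588 - 1*(-3413))) = √((-46 + (1/140)*(-30)) + (-13588 + 3413)) = √((-46 - 3/14) - 10175) = √(-647/14 - 10175) = √(-143097/14) = I*√2003358/14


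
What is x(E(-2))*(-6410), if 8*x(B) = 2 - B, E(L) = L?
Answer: -3205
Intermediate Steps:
x(B) = ¼ - B/8 (x(B) = (2 - B)/8 = ¼ - B/8)
x(E(-2))*(-6410) = (¼ - ⅛*(-2))*(-6410) = (¼ + ¼)*(-6410) = (½)*(-6410) = -3205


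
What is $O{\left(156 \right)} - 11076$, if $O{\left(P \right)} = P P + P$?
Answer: $13416$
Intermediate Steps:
$O{\left(P \right)} = P + P^{2}$ ($O{\left(P \right)} = P^{2} + P = P + P^{2}$)
$O{\left(156 \right)} - 11076 = 156 \left(1 + 156\right) - 11076 = 156 \cdot 157 - 11076 = 24492 - 11076 = 13416$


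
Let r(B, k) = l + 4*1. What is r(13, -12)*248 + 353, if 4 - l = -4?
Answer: 3329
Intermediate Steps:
l = 8 (l = 4 - 1*(-4) = 4 + 4 = 8)
r(B, k) = 12 (r(B, k) = 8 + 4*1 = 8 + 4 = 12)
r(13, -12)*248 + 353 = 12*248 + 353 = 2976 + 353 = 3329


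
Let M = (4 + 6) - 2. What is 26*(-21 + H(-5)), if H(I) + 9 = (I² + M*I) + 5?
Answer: -1040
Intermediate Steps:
M = 8 (M = 10 - 2 = 8)
H(I) = -4 + I² + 8*I (H(I) = -9 + ((I² + 8*I) + 5) = -9 + (5 + I² + 8*I) = -4 + I² + 8*I)
26*(-21 + H(-5)) = 26*(-21 + (-4 + (-5)² + 8*(-5))) = 26*(-21 + (-4 + 25 - 40)) = 26*(-21 - 19) = 26*(-40) = -1040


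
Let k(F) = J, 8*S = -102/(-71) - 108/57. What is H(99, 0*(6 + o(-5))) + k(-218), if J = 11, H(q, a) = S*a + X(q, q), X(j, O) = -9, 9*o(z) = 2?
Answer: 2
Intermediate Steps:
o(z) = 2/9 (o(z) = (⅑)*2 = 2/9)
S = -309/5396 (S = (-102/(-71) - 108/57)/8 = (-102*(-1/71) - 108*1/57)/8 = (102/71 - 36/19)/8 = (⅛)*(-618/1349) = -309/5396 ≈ -0.057265)
H(q, a) = -9 - 309*a/5396 (H(q, a) = -309*a/5396 - 9 = -9 - 309*a/5396)
k(F) = 11
H(99, 0*(6 + o(-5))) + k(-218) = (-9 - 0*(6 + 2/9)) + 11 = (-9 - 0*56/9) + 11 = (-9 - 309/5396*0) + 11 = (-9 + 0) + 11 = -9 + 11 = 2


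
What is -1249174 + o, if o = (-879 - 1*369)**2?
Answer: 308330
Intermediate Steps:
o = 1557504 (o = (-879 - 369)**2 = (-1248)**2 = 1557504)
-1249174 + o = -1249174 + 1557504 = 308330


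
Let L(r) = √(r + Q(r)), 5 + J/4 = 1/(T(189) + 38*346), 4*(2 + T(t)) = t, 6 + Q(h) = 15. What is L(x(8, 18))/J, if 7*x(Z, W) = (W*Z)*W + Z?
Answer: -7539*√18641/1055444 ≈ -0.97524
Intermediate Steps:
x(Z, W) = Z/7 + Z*W²/7 (x(Z, W) = ((W*Z)*W + Z)/7 = (Z*W² + Z)/7 = (Z + Z*W²)/7 = Z/7 + Z*W²/7)
Q(h) = 9 (Q(h) = -6 + 15 = 9)
T(t) = -2 + t/4
J = -1055444/52773 (J = -20 + 4/((-2 + (¼)*189) + 38*346) = -20 + 4/((-2 + 189/4) + 13148) = -20 + 4/(181/4 + 13148) = -20 + 4/(52773/4) = -20 + 4*(4/52773) = -20 + 16/52773 = -1055444/52773 ≈ -20.000)
L(r) = √(9 + r) (L(r) = √(r + 9) = √(9 + r))
L(x(8, 18))/J = √(9 + (⅐)*8*(1 + 18²))/(-1055444/52773) = √(9 + (⅐)*8*(1 + 324))*(-52773/1055444) = √(9 + (⅐)*8*325)*(-52773/1055444) = √(9 + 2600/7)*(-52773/1055444) = √(2663/7)*(-52773/1055444) = (√18641/7)*(-52773/1055444) = -7539*√18641/1055444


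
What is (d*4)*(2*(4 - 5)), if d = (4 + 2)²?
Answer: -288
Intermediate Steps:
d = 36 (d = 6² = 36)
(d*4)*(2*(4 - 5)) = (36*4)*(2*(4 - 5)) = 144*(2*(-1)) = 144*(-2) = -288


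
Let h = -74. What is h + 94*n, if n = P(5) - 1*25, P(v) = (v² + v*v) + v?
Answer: 2746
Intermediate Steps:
P(v) = v + 2*v² (P(v) = (v² + v²) + v = 2*v² + v = v + 2*v²)
n = 30 (n = 5*(1 + 2*5) - 1*25 = 5*(1 + 10) - 25 = 5*11 - 25 = 55 - 25 = 30)
h + 94*n = -74 + 94*30 = -74 + 2820 = 2746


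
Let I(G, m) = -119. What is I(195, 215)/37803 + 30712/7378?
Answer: 580063877/139455267 ≈ 4.1595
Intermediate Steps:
I(195, 215)/37803 + 30712/7378 = -119/37803 + 30712/7378 = -119*1/37803 + 30712*(1/7378) = -119/37803 + 15356/3689 = 580063877/139455267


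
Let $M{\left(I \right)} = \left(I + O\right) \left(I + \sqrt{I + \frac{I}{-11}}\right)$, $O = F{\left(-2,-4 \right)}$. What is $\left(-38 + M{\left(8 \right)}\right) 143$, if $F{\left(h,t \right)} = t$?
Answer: $-858 + 208 \sqrt{55} \approx 684.57$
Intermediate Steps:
$O = -4$
$M{\left(I \right)} = \left(-4 + I\right) \left(I + \frac{\sqrt{110} \sqrt{I}}{11}\right)$ ($M{\left(I \right)} = \left(I - 4\right) \left(I + \sqrt{I + \frac{I}{-11}}\right) = \left(-4 + I\right) \left(I + \sqrt{I + I \left(- \frac{1}{11}\right)}\right) = \left(-4 + I\right) \left(I + \sqrt{I - \frac{I}{11}}\right) = \left(-4 + I\right) \left(I + \sqrt{\frac{10 I}{11}}\right) = \left(-4 + I\right) \left(I + \frac{\sqrt{110} \sqrt{I}}{11}\right)$)
$\left(-38 + M{\left(8 \right)}\right) 143 = \left(-38 + \left(8^{2} - 32 - \frac{4 \sqrt{110} \sqrt{8}}{11} + \frac{\sqrt{110} \cdot 8^{\frac{3}{2}}}{11}\right)\right) 143 = \left(-38 + \left(64 - 32 - \frac{4 \sqrt{110} \cdot 2 \sqrt{2}}{11} + \frac{\sqrt{110} \cdot 16 \sqrt{2}}{11}\right)\right) 143 = \left(-38 + \left(64 - 32 - \frac{16 \sqrt{55}}{11} + \frac{32 \sqrt{55}}{11}\right)\right) 143 = \left(-38 + \left(32 + \frac{16 \sqrt{55}}{11}\right)\right) 143 = \left(-6 + \frac{16 \sqrt{55}}{11}\right) 143 = -858 + 208 \sqrt{55}$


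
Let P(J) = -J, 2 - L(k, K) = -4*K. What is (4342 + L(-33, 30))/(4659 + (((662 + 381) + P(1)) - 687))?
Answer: 2232/2507 ≈ 0.89031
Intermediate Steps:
L(k, K) = 2 + 4*K (L(k, K) = 2 - (-4)*K = 2 + 4*K)
(4342 + L(-33, 30))/(4659 + (((662 + 381) + P(1)) - 687)) = (4342 + (2 + 4*30))/(4659 + (((662 + 381) - 1*1) - 687)) = (4342 + (2 + 120))/(4659 + ((1043 - 1) - 687)) = (4342 + 122)/(4659 + (1042 - 687)) = 4464/(4659 + 355) = 4464/5014 = 4464*(1/5014) = 2232/2507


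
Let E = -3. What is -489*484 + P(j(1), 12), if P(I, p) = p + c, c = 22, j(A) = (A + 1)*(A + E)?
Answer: -236642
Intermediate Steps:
j(A) = (1 + A)*(-3 + A) (j(A) = (A + 1)*(A - 3) = (1 + A)*(-3 + A))
P(I, p) = 22 + p (P(I, p) = p + 22 = 22 + p)
-489*484 + P(j(1), 12) = -489*484 + (22 + 12) = -236676 + 34 = -236642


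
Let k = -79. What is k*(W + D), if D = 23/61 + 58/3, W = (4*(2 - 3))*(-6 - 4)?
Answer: -863233/183 ≈ -4717.1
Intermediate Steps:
W = 40 (W = (4*(-1))*(-10) = -4*(-10) = 40)
D = 3607/183 (D = 23*(1/61) + 58*(1/3) = 23/61 + 58/3 = 3607/183 ≈ 19.710)
k*(W + D) = -79*(40 + 3607/183) = -79*10927/183 = -863233/183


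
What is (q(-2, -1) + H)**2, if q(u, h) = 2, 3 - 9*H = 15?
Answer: 4/9 ≈ 0.44444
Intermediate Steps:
H = -4/3 (H = 1/3 - 1/9*15 = 1/3 - 5/3 = -4/3 ≈ -1.3333)
(q(-2, -1) + H)**2 = (2 - 4/3)**2 = (2/3)**2 = 4/9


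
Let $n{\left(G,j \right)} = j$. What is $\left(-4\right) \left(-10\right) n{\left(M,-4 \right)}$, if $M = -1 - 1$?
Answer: $-160$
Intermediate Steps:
$M = -2$
$\left(-4\right) \left(-10\right) n{\left(M,-4 \right)} = \left(-4\right) \left(-10\right) \left(-4\right) = 40 \left(-4\right) = -160$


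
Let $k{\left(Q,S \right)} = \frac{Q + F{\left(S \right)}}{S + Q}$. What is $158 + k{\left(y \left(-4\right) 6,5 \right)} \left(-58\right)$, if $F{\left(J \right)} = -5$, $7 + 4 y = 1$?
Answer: $\frac{4680}{41} \approx 114.15$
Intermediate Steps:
$y = - \frac{3}{2}$ ($y = - \frac{7}{4} + \frac{1}{4} \cdot 1 = - \frac{7}{4} + \frac{1}{4} = - \frac{3}{2} \approx -1.5$)
$k{\left(Q,S \right)} = \frac{-5 + Q}{Q + S}$ ($k{\left(Q,S \right)} = \frac{Q - 5}{S + Q} = \frac{-5 + Q}{Q + S}$)
$158 + k{\left(y \left(-4\right) 6,5 \right)} \left(-58\right) = 158 + \frac{-5 + \left(- \frac{3}{2}\right) \left(-4\right) 6}{\left(- \frac{3}{2}\right) \left(-4\right) 6 + 5} \left(-58\right) = 158 + \frac{-5 + 6 \cdot 6}{6 \cdot 6 + 5} \left(-58\right) = 158 + \frac{-5 + 36}{36 + 5} \left(-58\right) = 158 + \frac{1}{41} \cdot 31 \left(-58\right) = 158 + \frac{31}{41} \left(-58\right) = 158 - \frac{1798}{41} = \frac{4680}{41}$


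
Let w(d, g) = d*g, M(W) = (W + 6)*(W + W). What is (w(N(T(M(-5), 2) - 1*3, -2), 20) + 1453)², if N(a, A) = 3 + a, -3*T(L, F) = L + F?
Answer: 20421361/9 ≈ 2.2690e+6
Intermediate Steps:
M(W) = 2*W*(6 + W) (M(W) = (6 + W)*(2*W) = 2*W*(6 + W))
T(L, F) = -F/3 - L/3 (T(L, F) = -(L + F)/3 = -(F + L)/3 = -F/3 - L/3)
(w(N(T(M(-5), 2) - 1*3, -2), 20) + 1453)² = ((3 + ((-⅓*2 - 2*(-5)*(6 - 5)/3) - 1*3))*20 + 1453)² = ((3 + ((-⅔ - 2*(-5)/3) - 3))*20 + 1453)² = ((3 + ((-⅔ - ⅓*(-10)) - 3))*20 + 1453)² = ((3 + ((-⅔ + 10/3) - 3))*20 + 1453)² = ((3 + (8/3 - 3))*20 + 1453)² = ((3 - ⅓)*20 + 1453)² = ((8/3)*20 + 1453)² = (160/3 + 1453)² = (4519/3)² = 20421361/9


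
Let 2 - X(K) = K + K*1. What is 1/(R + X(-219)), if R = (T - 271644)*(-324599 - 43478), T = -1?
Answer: 1/99986277105 ≈ 1.0001e-11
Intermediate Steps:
R = 99986276665 (R = (-1 - 271644)*(-324599 - 43478) = -271645*(-368077) = 99986276665)
X(K) = 2 - 2*K (X(K) = 2 - (K + K*1) = 2 - (K + K) = 2 - 2*K)
1/(R + X(-219)) = 1/(99986276665 + (2 - 2*(-219))) = 1/(99986276665 + (2 + 438)) = 1/(99986276665 + 440) = 1/99986277105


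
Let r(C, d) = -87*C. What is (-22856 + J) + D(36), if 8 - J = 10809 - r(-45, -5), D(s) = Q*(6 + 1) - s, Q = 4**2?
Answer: -29666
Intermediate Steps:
Q = 16
D(s) = 112 - s (D(s) = 16*(6 + 1) - s = 16*7 - s = 112 - s)
J = -6886 (J = 8 - (10809 - (-87)*(-45)) = 8 - (10809 - 1*3915) = 8 - (10809 - 3915) = 8 - 1*6894 = 8 - 6894 = -6886)
(-22856 + J) + D(36) = (-22856 - 6886) + (112 - 1*36) = -29742 + (112 - 36) = -29742 + 76 = -29666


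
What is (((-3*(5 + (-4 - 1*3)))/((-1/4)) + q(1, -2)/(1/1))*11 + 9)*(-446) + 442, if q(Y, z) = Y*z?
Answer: 123984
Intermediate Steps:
(((-3*(5 + (-4 - 1*3)))/((-1/4)) + q(1, -2)/(1/1))*11 + 9)*(-446) + 442 = (((-3*(5 + (-4 - 1*3)))/((-1/4)) + (1*(-2))/(1/1))*11 + 9)*(-446) + 442 = (((-3*(5 + (-4 - 3)))/((-1*1/4)) - 2/1)*11 + 9)*(-446) + 442 = (((-3*(5 - 7))/(-1/4) - 2*1)*11 + 9)*(-446) + 442 = ((-3*(-2)*(-4) - 2)*11 + 9)*(-446) + 442 = ((6*(-4) - 2)*11 + 9)*(-446) + 442 = ((-24 - 2)*11 + 9)*(-446) + 442 = (-26*11 + 9)*(-446) + 442 = (-286 + 9)*(-446) + 442 = -277*(-446) + 442 = 123542 + 442 = 123984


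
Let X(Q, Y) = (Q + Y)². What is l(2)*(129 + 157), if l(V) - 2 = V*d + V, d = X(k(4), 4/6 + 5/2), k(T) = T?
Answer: 274703/9 ≈ 30523.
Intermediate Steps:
d = 1849/36 (d = (4 + (4/6 + 5/2))² = (4 + (4*(⅙) + 5*(½)))² = (4 + (⅔ + 5/2))² = (4 + 19/6)² = (43/6)² = 1849/36 ≈ 51.361)
l(V) = 2 + 1885*V/36 (l(V) = 2 + (V*(1849/36) + V) = 2 + (1849*V/36 + V) = 2 + 1885*V/36)
l(2)*(129 + 157) = (2 + (1885/36)*2)*(129 + 157) = (2 + 1885/18)*286 = (1921/18)*286 = 274703/9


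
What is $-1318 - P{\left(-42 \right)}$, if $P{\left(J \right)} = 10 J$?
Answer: $-898$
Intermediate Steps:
$-1318 - P{\left(-42 \right)} = -1318 - 10 \left(-42\right) = -1318 - -420 = -1318 + 420 = -898$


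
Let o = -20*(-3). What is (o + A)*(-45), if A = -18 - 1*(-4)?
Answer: -2070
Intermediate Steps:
A = -14 (A = -18 + 4 = -14)
o = 60
(o + A)*(-45) = (60 - 14)*(-45) = 46*(-45) = -2070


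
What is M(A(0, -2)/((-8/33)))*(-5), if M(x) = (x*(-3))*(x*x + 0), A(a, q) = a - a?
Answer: 0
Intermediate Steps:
A(a, q) = 0
M(x) = -3*x³ (M(x) = (-3*x)*(x² + 0) = (-3*x)*x² = -3*x³)
M(A(0, -2)/((-8/33)))*(-5) = -3*(0/((-8/33)))³*(-5) = -3*(0/((-8*1/33)))³*(-5) = -3*(0/(-8/33))³*(-5) = -3*(0*(-33/8))³*(-5) = -3*0³*(-5) = -3*0*(-5) = 0*(-5) = 0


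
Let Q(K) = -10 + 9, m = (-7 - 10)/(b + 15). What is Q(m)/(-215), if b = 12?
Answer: 1/215 ≈ 0.0046512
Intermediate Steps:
m = -17/27 (m = (-7 - 10)/(12 + 15) = -17/27 ≈ -0.62963)
Q(K) = -1
Q(m)/(-215) = -1/(-215) = -1*(-1/215) = 1/215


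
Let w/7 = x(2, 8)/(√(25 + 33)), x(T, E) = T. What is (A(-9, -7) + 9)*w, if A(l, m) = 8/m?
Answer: 55*√58/29 ≈ 14.444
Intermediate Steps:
w = 7*√58/29 (w = 7*(2/(√(25 + 33))) = 7*(2/(√58)) = 7*(2*(√58/58)) = 7*(√58/29) = 7*√58/29 ≈ 1.8383)
(A(-9, -7) + 9)*w = (8/(-7) + 9)*(7*√58/29) = (8*(-⅐) + 9)*(7*√58/29) = (-8/7 + 9)*(7*√58/29) = 55*(7*√58/29)/7 = 55*√58/29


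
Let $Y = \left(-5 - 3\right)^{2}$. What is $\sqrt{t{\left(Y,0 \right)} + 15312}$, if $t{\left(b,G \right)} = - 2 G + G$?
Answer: $4 \sqrt{957} \approx 123.74$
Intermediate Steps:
$Y = 64$ ($Y = \left(-8\right)^{2} = 64$)
$t{\left(b,G \right)} = - G$
$\sqrt{t{\left(Y,0 \right)} + 15312} = \sqrt{\left(-1\right) 0 + 15312} = \sqrt{0 + 15312} = \sqrt{15312} = 4 \sqrt{957}$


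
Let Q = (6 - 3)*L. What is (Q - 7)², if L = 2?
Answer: 1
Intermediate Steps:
Q = 6 (Q = (6 - 3)*2 = 3*2 = 6)
(Q - 7)² = (6 - 7)² = (-1)² = 1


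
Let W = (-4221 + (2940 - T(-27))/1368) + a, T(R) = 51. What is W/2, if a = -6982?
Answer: -1702535/304 ≈ -5600.4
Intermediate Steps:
W = -1702535/152 (W = (-4221 + (2940 - 1*51)/1368) - 6982 = (-4221 + (2940 - 51)*(1/1368)) - 6982 = (-4221 + 2889*(1/1368)) - 6982 = (-4221 + 321/152) - 6982 = -641271/152 - 6982 = -1702535/152 ≈ -11201.)
W/2 = -1702535/152/2 = (½)*(-1702535/152) = -1702535/304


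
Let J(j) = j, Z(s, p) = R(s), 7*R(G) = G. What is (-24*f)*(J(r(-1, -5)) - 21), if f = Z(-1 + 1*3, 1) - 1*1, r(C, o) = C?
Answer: -2640/7 ≈ -377.14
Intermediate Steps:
R(G) = G/7
Z(s, p) = s/7
f = -5/7 (f = (-1 + 1*3)/7 - 1*1 = (-1 + 3)/7 - 1 = (⅐)*2 - 1 = 2/7 - 1 = -5/7 ≈ -0.71429)
(-24*f)*(J(r(-1, -5)) - 21) = (-24*(-5/7))*(-1 - 21) = (120/7)*(-22) = -2640/7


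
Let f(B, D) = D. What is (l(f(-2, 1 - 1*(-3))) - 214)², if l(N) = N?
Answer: 44100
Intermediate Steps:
(l(f(-2, 1 - 1*(-3))) - 214)² = ((1 - 1*(-3)) - 214)² = ((1 + 3) - 214)² = (4 - 214)² = (-210)² = 44100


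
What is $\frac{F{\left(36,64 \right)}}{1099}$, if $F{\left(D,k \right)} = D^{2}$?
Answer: $\frac{1296}{1099} \approx 1.1793$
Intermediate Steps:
$\frac{F{\left(36,64 \right)}}{1099} = \frac{36^{2}}{1099} = 1296 \cdot \frac{1}{1099} = \frac{1296}{1099}$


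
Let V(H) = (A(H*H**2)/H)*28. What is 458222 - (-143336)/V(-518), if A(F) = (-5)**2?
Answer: 8803834/25 ≈ 3.5215e+5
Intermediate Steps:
A(F) = 25
V(H) = 700/H (V(H) = (25/H)*28 = 700/H)
458222 - (-143336)/V(-518) = 458222 - (-143336)/(700/(-518)) = 458222 - (-143336)/(700*(-1/518)) = 458222 - (-143336)/(-50/37) = 458222 - (-143336)*(-37)/50 = 458222 - 1*2651716/25 = 458222 - 2651716/25 = 8803834/25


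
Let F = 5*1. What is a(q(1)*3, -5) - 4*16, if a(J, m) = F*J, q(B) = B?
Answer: -49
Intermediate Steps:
F = 5
a(J, m) = 5*J
a(q(1)*3, -5) - 4*16 = 5*(1*3) - 4*16 = 5*3 - 64 = 15 - 64 = -49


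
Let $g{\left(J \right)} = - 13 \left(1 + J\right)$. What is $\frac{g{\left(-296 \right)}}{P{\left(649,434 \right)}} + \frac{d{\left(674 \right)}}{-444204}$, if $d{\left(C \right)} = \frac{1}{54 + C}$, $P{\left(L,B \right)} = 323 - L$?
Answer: $- \frac{620082131923}{52711023456} \approx -11.764$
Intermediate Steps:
$g{\left(J \right)} = -13 - 13 J$
$\frac{g{\left(-296 \right)}}{P{\left(649,434 \right)}} + \frac{d{\left(674 \right)}}{-444204} = \frac{-13 - -3848}{323 - 649} + \frac{1}{\left(54 + 674\right) \left(-444204\right)} = \frac{-13 + 3848}{323 - 649} + \frac{1}{728} \left(- \frac{1}{444204}\right) = \frac{3835}{-326} + \frac{1}{728} \left(- \frac{1}{444204}\right) = 3835 \left(- \frac{1}{326}\right) - \frac{1}{323380512} = - \frac{3835}{326} - \frac{1}{323380512} = - \frac{620082131923}{52711023456}$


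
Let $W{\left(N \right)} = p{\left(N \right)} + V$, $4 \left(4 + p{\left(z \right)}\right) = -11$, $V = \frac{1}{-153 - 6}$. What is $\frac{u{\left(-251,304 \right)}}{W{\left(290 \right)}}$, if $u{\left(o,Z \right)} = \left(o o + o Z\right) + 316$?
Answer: $\frac{8259732}{4297} \approx 1922.2$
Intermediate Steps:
$V = - \frac{1}{159}$ ($V = \frac{1}{-159} = - \frac{1}{159} \approx -0.0062893$)
$p{\left(z \right)} = - \frac{27}{4}$ ($p{\left(z \right)} = -4 + \frac{1}{4} \left(-11\right) = -4 - \frac{11}{4} = - \frac{27}{4}$)
$u{\left(o,Z \right)} = 316 + o^{2} + Z o$ ($u{\left(o,Z \right)} = \left(o^{2} + Z o\right) + 316 = 316 + o^{2} + Z o$)
$W{\left(N \right)} = - \frac{4297}{636}$ ($W{\left(N \right)} = - \frac{27}{4} - \frac{1}{159} = - \frac{4297}{636}$)
$\frac{u{\left(-251,304 \right)}}{W{\left(290 \right)}} = \frac{316 + \left(-251\right)^{2} + 304 \left(-251\right)}{- \frac{4297}{636}} = \left(316 + 63001 - 76304\right) \left(- \frac{636}{4297}\right) = \left(-12987\right) \left(- \frac{636}{4297}\right) = \frac{8259732}{4297}$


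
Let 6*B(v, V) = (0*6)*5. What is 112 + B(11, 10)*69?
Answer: 112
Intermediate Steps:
B(v, V) = 0 (B(v, V) = ((0*6)*5)/6 = (0*5)/6 = (⅙)*0 = 0)
112 + B(11, 10)*69 = 112 + 0*69 = 112 + 0 = 112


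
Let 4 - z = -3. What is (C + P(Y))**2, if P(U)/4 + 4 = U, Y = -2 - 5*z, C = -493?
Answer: 431649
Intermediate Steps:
z = 7 (z = 4 - 1*(-3) = 4 + 3 = 7)
Y = -37 (Y = -2 - 5*7 = -2 - 35 = -37)
P(U) = -16 + 4*U
(C + P(Y))**2 = (-493 + (-16 + 4*(-37)))**2 = (-493 + (-16 - 148))**2 = (-493 - 164)**2 = (-657)**2 = 431649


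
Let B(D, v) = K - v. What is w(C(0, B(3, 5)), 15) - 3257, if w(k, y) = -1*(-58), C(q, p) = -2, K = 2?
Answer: -3199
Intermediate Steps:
B(D, v) = 2 - v
w(k, y) = 58
w(C(0, B(3, 5)), 15) - 3257 = 58 - 3257 = -3199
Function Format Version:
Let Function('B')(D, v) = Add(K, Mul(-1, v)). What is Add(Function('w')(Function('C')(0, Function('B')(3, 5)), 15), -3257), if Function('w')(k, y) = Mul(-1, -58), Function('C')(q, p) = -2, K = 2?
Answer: -3199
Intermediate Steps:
Function('B')(D, v) = Add(2, Mul(-1, v))
Function('w')(k, y) = 58
Add(Function('w')(Function('C')(0, Function('B')(3, 5)), 15), -3257) = Add(58, -3257) = -3199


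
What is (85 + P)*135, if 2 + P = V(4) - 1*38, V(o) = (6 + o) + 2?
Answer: 7695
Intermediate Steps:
V(o) = 8 + o
P = -28 (P = -2 + ((8 + 4) - 1*38) = -2 + (12 - 38) = -2 - 26 = -28)
(85 + P)*135 = (85 - 28)*135 = 57*135 = 7695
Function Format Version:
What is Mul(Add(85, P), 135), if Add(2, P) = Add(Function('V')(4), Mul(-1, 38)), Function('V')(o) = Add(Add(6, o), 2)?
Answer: 7695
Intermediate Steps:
Function('V')(o) = Add(8, o)
P = -28 (P = Add(-2, Add(Add(8, 4), Mul(-1, 38))) = Add(-2, Add(12, -38)) = Add(-2, -26) = -28)
Mul(Add(85, P), 135) = Mul(Add(85, -28), 135) = Mul(57, 135) = 7695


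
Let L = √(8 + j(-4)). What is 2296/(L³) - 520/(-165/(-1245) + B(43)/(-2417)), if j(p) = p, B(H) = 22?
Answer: -97211313/24761 ≈ -3926.0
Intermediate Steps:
L = 2 (L = √(8 - 4) = √4 = 2)
2296/(L³) - 520/(-165/(-1245) + B(43)/(-2417)) = 2296/(2³) - 520/(-165/(-1245) + 22/(-2417)) = 2296/8 - 520/(-165*(-1/1245) + 22*(-1/2417)) = 2296*(⅛) - 520/(11/83 - 22/2417) = 287 - 520/24761/200611 = 287 - 520*200611/24761 = 287 - 104317720/24761 = -97211313/24761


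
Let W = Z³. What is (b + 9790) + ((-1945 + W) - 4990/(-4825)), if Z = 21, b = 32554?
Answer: 47922898/965 ≈ 49661.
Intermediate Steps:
W = 9261 (W = 21³ = 9261)
(b + 9790) + ((-1945 + W) - 4990/(-4825)) = (32554 + 9790) + ((-1945 + 9261) - 4990/(-4825)) = 42344 + (7316 - 4990*(-1/4825)) = 42344 + (7316 + 998/965) = 42344 + 7060938/965 = 47922898/965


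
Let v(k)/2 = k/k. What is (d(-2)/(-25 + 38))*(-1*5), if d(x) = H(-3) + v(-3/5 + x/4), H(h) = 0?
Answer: -10/13 ≈ -0.76923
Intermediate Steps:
v(k) = 2 (v(k) = 2*(k/k) = 2*1 = 2)
d(x) = 2 (d(x) = 0 + 2 = 2)
(d(-2)/(-25 + 38))*(-1*5) = (2/(-25 + 38))*(-1*5) = (2/13)*(-5) = -10/13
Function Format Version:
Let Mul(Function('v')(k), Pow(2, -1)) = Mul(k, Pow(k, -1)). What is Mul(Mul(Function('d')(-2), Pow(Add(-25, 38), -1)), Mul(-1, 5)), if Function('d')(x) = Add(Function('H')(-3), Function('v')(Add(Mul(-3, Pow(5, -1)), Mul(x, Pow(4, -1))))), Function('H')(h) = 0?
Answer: Rational(-10, 13) ≈ -0.76923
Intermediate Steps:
Function('v')(k) = 2 (Function('v')(k) = Mul(2, Mul(k, Pow(k, -1))) = Mul(2, 1) = 2)
Function('d')(x) = 2 (Function('d')(x) = Add(0, 2) = 2)
Mul(Mul(Function('d')(-2), Pow(Add(-25, 38), -1)), Mul(-1, 5)) = Mul(Mul(2, Pow(Add(-25, 38), -1)), Mul(-1, 5)) = Mul(Mul(2, Pow(13, -1)), -5) = Mul(Mul(2, Rational(1, 13)), -5) = Mul(Rational(2, 13), -5) = Rational(-10, 13)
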